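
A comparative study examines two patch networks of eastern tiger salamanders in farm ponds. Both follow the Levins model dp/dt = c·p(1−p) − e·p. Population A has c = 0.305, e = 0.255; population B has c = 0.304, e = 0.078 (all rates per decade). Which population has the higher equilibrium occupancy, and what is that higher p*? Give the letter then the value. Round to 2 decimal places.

A: p*_A = 1 − 0.255/0.305 = 0.1639.
B: p*_B = 1 − 0.078/0.304 = 0.7434.
B is higher at 0.7434.

B, 0.74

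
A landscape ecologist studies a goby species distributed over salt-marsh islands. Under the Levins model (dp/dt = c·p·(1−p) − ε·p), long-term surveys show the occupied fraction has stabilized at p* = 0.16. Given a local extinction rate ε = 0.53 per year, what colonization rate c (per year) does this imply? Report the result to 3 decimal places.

0.631

At equilibrium c(1−p*) = ε, so c = ε/(1−p*).
c = 0.53/(1 − 0.16) = 0.53/0.8400 = 0.6310.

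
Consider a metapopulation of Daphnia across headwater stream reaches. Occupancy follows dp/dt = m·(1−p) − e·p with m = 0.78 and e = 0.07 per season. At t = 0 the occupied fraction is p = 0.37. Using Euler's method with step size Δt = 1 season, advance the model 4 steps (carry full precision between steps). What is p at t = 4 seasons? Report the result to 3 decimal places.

0.917

Update rule: p ← p + [m·(1−p) − e·p]·Δt with Δt = 1.
step 1: Δp = +0.46550, p = 0.83550
step 2: Δp = +0.06982, p = 0.90532
step 3: Δp = +0.01047, p = 0.91580
step 4: Δp = +0.00157, p = 0.91737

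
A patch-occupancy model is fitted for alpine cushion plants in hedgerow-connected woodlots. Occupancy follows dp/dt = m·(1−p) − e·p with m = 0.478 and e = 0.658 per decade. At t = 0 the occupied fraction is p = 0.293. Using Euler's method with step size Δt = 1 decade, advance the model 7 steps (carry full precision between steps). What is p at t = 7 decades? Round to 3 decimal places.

Update rule: p ← p + [m·(1−p) − e·p]·Δt with Δt = 1.
p: 0.29300 → 0.43815  (Δp = +0.14515)
p: 0.43815 → 0.41841  (Δp = -0.01974)
p: 0.41841 → 0.42110  (Δp = +0.00268)
p: 0.42110 → 0.42073  (Δp = -0.00037)
p: 0.42073 → 0.42078  (Δp = +0.00005)
p: 0.42078 → 0.42077  (Δp = -0.00001)
p: 0.42077 → 0.42077  (Δp = +0.00000)

0.421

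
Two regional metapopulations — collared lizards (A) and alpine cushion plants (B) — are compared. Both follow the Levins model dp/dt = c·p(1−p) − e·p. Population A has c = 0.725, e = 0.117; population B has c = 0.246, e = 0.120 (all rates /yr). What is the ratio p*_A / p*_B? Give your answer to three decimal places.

A: p*_A = 1 − 0.117/0.725 = 0.8386.
B: p*_B = 1 − 0.120/0.246 = 0.5122.
p*_A / p*_B = 0.8386/0.5122 = 1.6373.

1.637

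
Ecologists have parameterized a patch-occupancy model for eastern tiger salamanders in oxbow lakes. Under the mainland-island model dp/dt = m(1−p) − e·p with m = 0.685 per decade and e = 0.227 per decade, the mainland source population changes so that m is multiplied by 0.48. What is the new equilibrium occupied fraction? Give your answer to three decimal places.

Before: p* = 0.685/(0.685+0.227) = 0.7511.
After: m = 0.3288, e = 0.227; p* = 0.3288/0.5558 = 0.5916.

0.592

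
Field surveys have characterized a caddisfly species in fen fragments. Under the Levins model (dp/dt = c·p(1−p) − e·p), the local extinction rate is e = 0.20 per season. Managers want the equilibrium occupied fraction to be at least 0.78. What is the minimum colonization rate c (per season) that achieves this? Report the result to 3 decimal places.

p* = 1 − e/c ≥ 0.78 requires e/c ≤ 0.2200, i.e. c ≥ e/0.2200.
c_min = 0.20/0.2200 = 0.9091.

0.909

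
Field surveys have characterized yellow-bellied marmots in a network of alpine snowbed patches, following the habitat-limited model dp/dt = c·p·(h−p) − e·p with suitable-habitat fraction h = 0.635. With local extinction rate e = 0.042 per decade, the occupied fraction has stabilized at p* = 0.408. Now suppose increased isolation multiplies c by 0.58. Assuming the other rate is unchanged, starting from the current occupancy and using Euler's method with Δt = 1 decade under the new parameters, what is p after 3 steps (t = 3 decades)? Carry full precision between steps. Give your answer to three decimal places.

0.388

Balance c(h−p*) = e gives c = e/(0.635 − 0.40800) = 0.042/0.22700 = 0.18502.
Starting from p₀ = 0.40800; update p ← p + (dp/dt)·Δt with the new parameters.
step 1: Δp = -0.00720, p = 0.40080
step 2: Δp = -0.00676, p = 0.39404
step 3: Δp = -0.00636, p = 0.38768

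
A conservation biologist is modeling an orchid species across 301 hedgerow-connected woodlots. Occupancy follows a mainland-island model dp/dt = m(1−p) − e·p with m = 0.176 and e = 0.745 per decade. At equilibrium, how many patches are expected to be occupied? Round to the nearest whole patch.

58

p* = m/(m+e) = 0.176/0.9210 = 0.1911.
Expected occupied patches = N × p* = 301 × 0.1911 = 57.52 ≈ 58.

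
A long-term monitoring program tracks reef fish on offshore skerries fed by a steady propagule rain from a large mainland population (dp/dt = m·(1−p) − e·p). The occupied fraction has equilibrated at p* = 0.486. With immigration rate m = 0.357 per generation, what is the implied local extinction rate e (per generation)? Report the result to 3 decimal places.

0.378

At equilibrium m(1−p*) = e·p*, so e = m(1−p*)/p*.
e = 0.357 × 0.5140 / 0.486 = 0.3776.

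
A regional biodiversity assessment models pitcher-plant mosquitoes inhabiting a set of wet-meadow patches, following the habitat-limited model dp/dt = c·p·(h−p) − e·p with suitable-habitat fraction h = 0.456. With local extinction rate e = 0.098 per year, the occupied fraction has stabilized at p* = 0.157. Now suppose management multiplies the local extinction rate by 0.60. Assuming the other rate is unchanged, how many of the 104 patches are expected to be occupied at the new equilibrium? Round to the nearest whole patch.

29

Balance c(h−p*) = e gives c = e/(0.456 − 0.15700) = 0.098/0.29900 = 0.32776.
New p* = 0.456 − e/c = 0.456 − 0.05880/0.32776 = 0.27660.
Expected occupied = 104 × 0.27660 = 28.77 ≈ 29.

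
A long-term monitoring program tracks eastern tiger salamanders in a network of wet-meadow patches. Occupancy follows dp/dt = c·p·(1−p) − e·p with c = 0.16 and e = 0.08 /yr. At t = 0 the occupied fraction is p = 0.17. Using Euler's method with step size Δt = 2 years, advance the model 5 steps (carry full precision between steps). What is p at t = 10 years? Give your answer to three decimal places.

0.266

Update rule: p ← p + [c·p·(1−p) − e·p]·Δt with Δt = 2.
  1  |  dp/dt·Δt = +0.017952  |  p_1 = 0.187952
  2  |  dp/dt·Δt = +0.018768  |  p_2 = 0.206720
  3  |  dp/dt·Δt = +0.019401  |  p_3 = 0.226121
  4  |  dp/dt·Δt = +0.019818  |  p_4 = 0.245938
  5  |  dp/dt·Δt = +0.019995  |  p_5 = 0.265933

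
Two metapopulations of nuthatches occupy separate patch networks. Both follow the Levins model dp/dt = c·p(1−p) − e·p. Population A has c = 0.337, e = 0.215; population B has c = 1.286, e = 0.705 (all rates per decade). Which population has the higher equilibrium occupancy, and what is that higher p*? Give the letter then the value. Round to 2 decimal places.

B, 0.45

A: p*_A = 1 − 0.215/0.337 = 0.3620.
B: p*_B = 1 − 0.705/1.286 = 0.4518.
B is higher at 0.4518.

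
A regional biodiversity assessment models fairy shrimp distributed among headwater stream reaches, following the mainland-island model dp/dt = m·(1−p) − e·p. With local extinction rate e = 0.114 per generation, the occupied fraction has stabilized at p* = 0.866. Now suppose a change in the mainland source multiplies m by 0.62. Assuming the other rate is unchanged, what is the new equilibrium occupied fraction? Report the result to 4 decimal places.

Balance m(1−p*) = e·p* gives m = e·p*/(1−p*) = 0.114×0.86600/0.13400 = 0.73675.
New p* = m/(m+e) = 0.45678/(0.45678+0.11400) = 0.80027.

0.8003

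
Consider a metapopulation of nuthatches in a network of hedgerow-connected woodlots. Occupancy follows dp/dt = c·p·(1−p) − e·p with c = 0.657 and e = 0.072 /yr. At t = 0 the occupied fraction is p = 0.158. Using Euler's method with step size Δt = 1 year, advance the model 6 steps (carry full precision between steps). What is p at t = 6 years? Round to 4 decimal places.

0.7904

Update rule: p ← p + [c·p·(1−p) − e·p]·Δt with Δt = 1.
  1  |  dp/dt·Δt = +0.076029  |  p_1 = 0.234029
  2  |  dp/dt·Δt = +0.100923  |  p_2 = 0.334952
  3  |  dp/dt·Δt = +0.122236  |  p_3 = 0.457188
  4  |  dp/dt·Δt = +0.130128  |  p_4 = 0.587316
  5  |  dp/dt·Δt = +0.116954  |  p_5 = 0.704271
  6  |  dp/dt·Δt = +0.086128  |  p_6 = 0.790399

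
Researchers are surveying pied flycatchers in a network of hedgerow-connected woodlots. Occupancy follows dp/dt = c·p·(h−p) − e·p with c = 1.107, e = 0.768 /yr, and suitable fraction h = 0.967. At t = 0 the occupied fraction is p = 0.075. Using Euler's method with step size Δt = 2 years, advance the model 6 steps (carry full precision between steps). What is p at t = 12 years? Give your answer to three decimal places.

0.262

Update rule: p ← p + [c·p·(h−p) − e·p]·Δt with Δt = 2.
p: 0.07500 → 0.10792  (Δp = +0.03292)
p: 0.10792 → 0.14742  (Δp = +0.03950)
p: 0.14742 → 0.18848  (Δp = +0.04106)
p: 0.18848 → 0.22385  (Δp = +0.03537)
p: 0.22385 → 0.24832  (Δp = +0.02448)
p: 0.24832 → 0.26202  (Δp = +0.01370)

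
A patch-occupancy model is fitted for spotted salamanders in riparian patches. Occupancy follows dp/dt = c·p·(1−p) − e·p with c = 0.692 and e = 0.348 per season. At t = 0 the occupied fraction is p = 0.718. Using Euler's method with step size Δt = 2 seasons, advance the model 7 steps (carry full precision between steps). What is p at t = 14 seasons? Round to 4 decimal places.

0.4971

Update rule: p ← p + [c·p·(1−p) − e·p]·Δt with Δt = 2.
p: 0.71800 → 0.49850  (Δp = -0.21950)
p: 0.49850 → 0.49754  (Δp = -0.00096)
p: 0.49754 → 0.49724  (Δp = -0.00030)
p: 0.49724 → 0.49715  (Δp = -0.00009)
p: 0.49715 → 0.49712  (Δp = -0.00003)
p: 0.49712 → 0.49711  (Δp = -0.00001)
p: 0.49711 → 0.49711  (Δp = -0.00000)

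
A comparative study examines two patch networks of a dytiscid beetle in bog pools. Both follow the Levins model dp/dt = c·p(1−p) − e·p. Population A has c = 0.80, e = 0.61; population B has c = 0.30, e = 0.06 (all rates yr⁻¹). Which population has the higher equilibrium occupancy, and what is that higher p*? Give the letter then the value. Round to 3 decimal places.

A: p*_A = 1 − 0.61/0.80 = 0.2375.
B: p*_B = 1 − 0.06/0.30 = 0.8000.
B is higher at 0.8000.

B, 0.800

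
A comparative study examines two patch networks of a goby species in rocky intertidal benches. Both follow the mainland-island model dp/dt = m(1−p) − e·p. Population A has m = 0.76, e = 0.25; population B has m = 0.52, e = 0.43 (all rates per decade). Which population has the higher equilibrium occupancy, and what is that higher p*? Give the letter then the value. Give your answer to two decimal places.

A: p*_A = m/(m+e) = 0.76/1.0100 = 0.7525.
B: p*_B = 0.52/0.9500 = 0.5474.
A is higher at 0.7525.

A, 0.75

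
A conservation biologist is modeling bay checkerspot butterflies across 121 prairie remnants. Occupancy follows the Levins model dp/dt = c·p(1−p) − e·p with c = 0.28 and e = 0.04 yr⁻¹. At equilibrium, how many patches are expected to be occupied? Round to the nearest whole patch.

p* = 1 − e/c = 1 − 0.04/0.28 = 0.8571.
Expected occupied patches = N × p* = 121 × 0.8571 = 103.71 ≈ 104.

104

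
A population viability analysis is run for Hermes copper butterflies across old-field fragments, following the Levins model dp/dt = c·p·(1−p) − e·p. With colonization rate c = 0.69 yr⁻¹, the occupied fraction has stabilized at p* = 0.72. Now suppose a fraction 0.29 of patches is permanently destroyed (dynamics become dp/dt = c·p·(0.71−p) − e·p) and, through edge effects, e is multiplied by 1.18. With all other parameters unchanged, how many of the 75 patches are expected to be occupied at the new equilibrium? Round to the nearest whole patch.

28

Balance c(1−p*) = e gives e = 0.69×(1 − 0.72000) = 0.19320.
New p* = 0.71 − e/c = 0.71 − 0.22798/0.69000 = 0.37959.
Expected occupied = 75 × 0.37959 = 28.47 ≈ 28.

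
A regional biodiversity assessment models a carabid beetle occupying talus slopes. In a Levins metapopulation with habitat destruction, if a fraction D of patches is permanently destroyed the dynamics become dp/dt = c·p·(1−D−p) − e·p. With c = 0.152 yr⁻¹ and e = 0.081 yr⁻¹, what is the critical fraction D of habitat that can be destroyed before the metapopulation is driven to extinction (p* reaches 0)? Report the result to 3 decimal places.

0.467

The nontrivial equilibrium is p* = (1−D) − e/c; extinction occurs when this hits zero.
So D_crit = 1 − e/c = 1 − 0.081/0.152 = 1 − 0.5329 = 0.4671.
This equals the undisturbed p*, a classic result of Lande's extension.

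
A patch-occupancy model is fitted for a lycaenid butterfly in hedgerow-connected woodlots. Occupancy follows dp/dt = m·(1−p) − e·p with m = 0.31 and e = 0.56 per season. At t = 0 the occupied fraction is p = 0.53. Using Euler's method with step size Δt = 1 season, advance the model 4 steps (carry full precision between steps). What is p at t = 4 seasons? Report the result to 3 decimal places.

Update rule: p ← p + [m·(1−p) − e·p]·Δt with Δt = 1.
t = 1: p = 0.53000 + (-0.15110) = 0.37890
t = 2: p = 0.37890 + (-0.01964) = 0.35926
t = 3: p = 0.35926 + (-0.00255) = 0.35670
t = 4: p = 0.35670 + (-0.00033) = 0.35637

0.356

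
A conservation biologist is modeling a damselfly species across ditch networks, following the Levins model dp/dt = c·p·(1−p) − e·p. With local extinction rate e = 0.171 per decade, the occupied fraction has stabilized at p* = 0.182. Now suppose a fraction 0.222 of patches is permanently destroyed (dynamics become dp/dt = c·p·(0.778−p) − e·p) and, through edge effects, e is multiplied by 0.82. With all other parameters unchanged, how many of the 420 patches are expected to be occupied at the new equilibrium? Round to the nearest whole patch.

45

Balance c(1−p*) = e gives c = e/(1 − 0.18200) = 0.171/0.81800 = 0.20905.
New p* = 0.778 − e/c = 0.778 − 0.14022/0.20905 = 0.10725.
Expected occupied = 420 × 0.10725 = 45.05 ≈ 45.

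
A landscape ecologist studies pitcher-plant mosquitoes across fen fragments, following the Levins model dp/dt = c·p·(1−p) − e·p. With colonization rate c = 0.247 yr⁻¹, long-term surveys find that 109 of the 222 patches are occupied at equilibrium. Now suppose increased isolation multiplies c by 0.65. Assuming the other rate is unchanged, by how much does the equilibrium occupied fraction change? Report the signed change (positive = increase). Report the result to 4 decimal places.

-0.2741

Observed p* = 109/222 = 0.49099.
Balance c(1−p*) = e gives e = 0.247×(1 − 0.49099) = 0.12573.
New p* = 1 − e/c = 1 − 0.12573/0.16055 = 0.21688.
Δp* = 0.21688 − 0.49099 = -0.27411.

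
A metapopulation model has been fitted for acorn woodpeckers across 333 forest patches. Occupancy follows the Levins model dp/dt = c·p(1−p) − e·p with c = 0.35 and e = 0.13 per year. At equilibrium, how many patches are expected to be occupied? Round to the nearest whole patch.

209

p* = 1 − e/c = 1 − 0.13/0.35 = 0.6286.
Expected occupied patches = N × p* = 333 × 0.6286 = 209.31 ≈ 209.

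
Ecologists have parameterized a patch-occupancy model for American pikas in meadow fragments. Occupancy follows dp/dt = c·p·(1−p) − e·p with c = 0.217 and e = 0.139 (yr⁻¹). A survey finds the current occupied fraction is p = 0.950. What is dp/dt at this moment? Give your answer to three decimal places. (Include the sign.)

-0.122

Colonization term: c·p·(1−p) = 0.217×0.950×0.0500 = 0.01031.
Extinction term: e·p = 0.13205.
dp/dt = 0.01031 − 0.13205 = -0.12174.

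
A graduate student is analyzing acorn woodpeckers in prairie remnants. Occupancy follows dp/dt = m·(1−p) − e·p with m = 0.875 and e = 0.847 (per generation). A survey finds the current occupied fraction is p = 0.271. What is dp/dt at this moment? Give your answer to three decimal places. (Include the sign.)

0.408

Colonization term: m·(1−p) = 0.875×0.7290 = 0.63787.
Extinction term: e·p = 0.22954.
dp/dt = 0.63787 − 0.22954 = 0.40834.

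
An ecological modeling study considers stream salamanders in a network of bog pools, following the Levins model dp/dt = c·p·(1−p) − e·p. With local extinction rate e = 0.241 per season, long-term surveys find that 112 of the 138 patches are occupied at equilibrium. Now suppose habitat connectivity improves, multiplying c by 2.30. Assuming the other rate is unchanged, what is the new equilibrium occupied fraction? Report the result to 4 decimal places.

Observed p* = 112/138 = 0.81159.
Balance c(1−p*) = e gives c = e/(1 − 0.81159) = 0.241/0.18841 = 1.27913.
New p* = 1 − e/c = 1 − 0.24100/2.94200 = 0.91808.

0.9181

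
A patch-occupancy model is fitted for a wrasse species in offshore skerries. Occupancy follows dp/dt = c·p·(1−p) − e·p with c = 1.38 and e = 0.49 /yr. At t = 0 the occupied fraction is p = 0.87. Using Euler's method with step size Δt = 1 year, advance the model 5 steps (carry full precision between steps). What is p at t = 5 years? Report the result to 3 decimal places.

Update rule: p ← p + [c·p·(1−p) − e·p]·Δt with Δt = 1.
  1  |  dp/dt·Δt = -0.270222  |  p_1 = 0.599778
  2  |  dp/dt·Δt = +0.037370  |  p_2 = 0.637148
  3  |  dp/dt·Δt = +0.006840  |  p_3 = 0.643988
  4  |  dp/dt·Δt = +0.000835  |  p_4 = 0.644823
  5  |  dp/dt·Δt = +0.000093  |  p_5 = 0.644916

0.645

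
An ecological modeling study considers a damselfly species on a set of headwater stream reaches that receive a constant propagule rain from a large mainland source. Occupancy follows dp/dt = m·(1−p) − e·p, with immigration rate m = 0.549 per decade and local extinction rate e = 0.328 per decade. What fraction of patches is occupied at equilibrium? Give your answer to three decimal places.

0.626

At equilibrium the propagule rain into empty patches balances local extinction: m(1−p*) = e·p*.
p* = m/(m+e) = 0.549/(0.549+0.328) = 0.549/0.8770 = 0.6260.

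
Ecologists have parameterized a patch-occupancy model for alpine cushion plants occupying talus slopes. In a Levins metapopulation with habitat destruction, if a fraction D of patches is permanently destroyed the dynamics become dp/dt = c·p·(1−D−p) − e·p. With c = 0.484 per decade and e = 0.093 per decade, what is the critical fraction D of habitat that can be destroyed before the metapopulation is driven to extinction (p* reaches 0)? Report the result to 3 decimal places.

The nontrivial equilibrium is p* = (1−D) − e/c; extinction occurs when this hits zero.
So D_crit = 1 − e/c = 1 − 0.093/0.484 = 1 − 0.1921 = 0.8079.
This equals the undisturbed p*, a classic result of Lande's extension.

0.808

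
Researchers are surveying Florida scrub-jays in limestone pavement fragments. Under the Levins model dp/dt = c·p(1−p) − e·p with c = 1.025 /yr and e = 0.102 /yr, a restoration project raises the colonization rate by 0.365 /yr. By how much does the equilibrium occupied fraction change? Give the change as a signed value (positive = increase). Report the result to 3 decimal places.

Before: p* = 1 − 0.102/1.025 = 0.9005.
After the change, c = 1.39, e = 0.102, so p* = 1 − 0.102/1.39 = 0.9266.
Δp* = 0.9266 − 0.9005 = +0.0261.

0.026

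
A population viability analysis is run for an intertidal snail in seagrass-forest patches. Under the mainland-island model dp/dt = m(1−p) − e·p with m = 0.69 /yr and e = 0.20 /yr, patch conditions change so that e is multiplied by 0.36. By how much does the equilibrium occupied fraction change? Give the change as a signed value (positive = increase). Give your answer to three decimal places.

Before: p* = 0.69/(0.69+0.20) = 0.7753.
After: m = 0.69, e = 0.072; p* = 0.69/0.7620 = 0.9055.
Δp* = 0.9055 − 0.7753 = +0.1302.

0.130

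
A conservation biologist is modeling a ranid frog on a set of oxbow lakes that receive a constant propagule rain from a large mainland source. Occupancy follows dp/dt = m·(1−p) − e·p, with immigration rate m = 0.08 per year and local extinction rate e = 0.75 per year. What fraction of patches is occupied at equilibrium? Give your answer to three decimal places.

Setting dp/dt = 0: m − m·p* = e·p*, so m = (m+e)·p*.
p* = m/(m+e) = 0.08/(0.08+0.75) = 0.08/0.8300 = 0.0964.

0.096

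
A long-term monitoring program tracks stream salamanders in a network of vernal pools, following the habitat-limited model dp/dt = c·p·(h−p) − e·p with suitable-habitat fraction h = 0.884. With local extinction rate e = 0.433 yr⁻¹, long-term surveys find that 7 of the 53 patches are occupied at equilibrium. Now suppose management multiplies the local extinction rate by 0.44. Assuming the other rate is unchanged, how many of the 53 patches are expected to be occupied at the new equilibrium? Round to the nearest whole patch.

29

Observed p* = 7/53 = 0.13208.
Balance c(h−p*) = e gives c = e/(0.884 − 0.13208) = 0.433/0.75192 = 0.57586.
New p* = 0.884 − e/c = 0.884 − 0.19052/0.57586 = 0.55316.
Expected occupied = 53 × 0.55316 = 29.32 ≈ 29.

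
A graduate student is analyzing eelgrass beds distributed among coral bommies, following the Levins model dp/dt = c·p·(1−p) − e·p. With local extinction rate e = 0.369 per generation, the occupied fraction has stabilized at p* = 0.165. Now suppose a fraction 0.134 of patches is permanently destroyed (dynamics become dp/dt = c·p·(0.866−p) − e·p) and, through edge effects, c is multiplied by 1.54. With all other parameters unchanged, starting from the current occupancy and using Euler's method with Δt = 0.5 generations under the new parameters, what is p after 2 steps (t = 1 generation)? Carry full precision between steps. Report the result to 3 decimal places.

0.183

Balance c(1−p*) = e gives c = e/(1 − 0.16500) = 0.369/0.83500 = 0.44192.
Starting from p₀ = 0.16500; update p ← p + (dp/dt)·Δt with the new parameters.
  1  |  dp/dt·Δt = +0.008915  |  p_1 = 0.173915
  2  |  dp/dt·Δt = +0.008870  |  p_2 = 0.182785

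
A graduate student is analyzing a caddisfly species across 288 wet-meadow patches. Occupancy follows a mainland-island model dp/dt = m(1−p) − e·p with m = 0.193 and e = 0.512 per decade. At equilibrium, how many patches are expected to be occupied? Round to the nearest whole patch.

79

p* = m/(m+e) = 0.193/0.7050 = 0.2738.
Expected occupied patches = N × p* = 288 × 0.2738 = 78.84 ≈ 79.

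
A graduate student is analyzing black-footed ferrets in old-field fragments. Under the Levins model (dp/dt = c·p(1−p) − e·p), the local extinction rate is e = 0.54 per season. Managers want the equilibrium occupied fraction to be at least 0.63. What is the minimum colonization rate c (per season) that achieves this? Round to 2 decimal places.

p* = 1 − e/c ≥ 0.63 requires e/c ≤ 0.3700, i.e. c ≥ e/0.3700.
c_min = 0.54/0.3700 = 1.4595.

1.46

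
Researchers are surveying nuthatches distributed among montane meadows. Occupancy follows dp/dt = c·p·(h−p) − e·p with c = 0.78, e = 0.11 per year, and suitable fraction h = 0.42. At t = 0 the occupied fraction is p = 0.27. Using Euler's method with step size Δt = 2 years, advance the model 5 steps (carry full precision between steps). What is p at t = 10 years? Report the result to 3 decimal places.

Update rule: p ← p + [c·p·(h−p) − e·p]·Δt with Δt = 2.
t = 2: p = 0.27000 + (+0.00378) = 0.27378
t = 4: p = 0.27378 + (+0.00222) = 0.27600
t = 6: p = 0.27600 + (+0.00128) = 0.27728
t = 8: p = 0.27728 + (+0.00073) = 0.27801
t = 10: p = 0.27801 + (+0.00042) = 0.27843

0.278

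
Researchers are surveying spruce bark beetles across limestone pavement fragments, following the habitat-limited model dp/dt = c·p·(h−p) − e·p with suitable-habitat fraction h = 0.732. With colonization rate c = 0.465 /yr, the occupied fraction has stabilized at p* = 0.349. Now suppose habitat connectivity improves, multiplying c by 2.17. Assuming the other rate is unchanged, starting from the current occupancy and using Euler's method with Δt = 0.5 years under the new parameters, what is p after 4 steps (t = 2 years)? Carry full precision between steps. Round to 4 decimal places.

Balance c(h−p*) = e gives e = 0.465×(0.732 − 0.34900) = 0.17810.
Starting from p₀ = 0.34900; update p ← p + (dp/dt)·Δt with the new parameters.
p: 0.34900 → 0.38536  (Δp = +0.03636)
p: 0.38536 → 0.41844  (Δp = +0.03308)
p: 0.41844 → 0.44738  (Δp = +0.02894)
p: 0.44738 → 0.47178  (Δp = +0.02441)

0.4718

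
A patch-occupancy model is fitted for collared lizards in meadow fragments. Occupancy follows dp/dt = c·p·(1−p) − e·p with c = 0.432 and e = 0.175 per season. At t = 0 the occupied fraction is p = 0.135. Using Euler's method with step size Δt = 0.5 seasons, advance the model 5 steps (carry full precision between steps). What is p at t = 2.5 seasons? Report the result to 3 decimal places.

0.211

Update rule: p ← p + [c·p·(1−p) − e·p]·Δt with Δt = 0.5.
  1  |  dp/dt·Δt = +0.013411  |  p_1 = 0.148411
  2  |  dp/dt·Δt = +0.014313  |  p_2 = 0.162724
  3  |  dp/dt·Δt = +0.015191  |  p_3 = 0.177915
  4  |  dp/dt·Δt = +0.016025  |  p_4 = 0.193940
  5  |  dp/dt·Δt = +0.016797  |  p_5 = 0.210736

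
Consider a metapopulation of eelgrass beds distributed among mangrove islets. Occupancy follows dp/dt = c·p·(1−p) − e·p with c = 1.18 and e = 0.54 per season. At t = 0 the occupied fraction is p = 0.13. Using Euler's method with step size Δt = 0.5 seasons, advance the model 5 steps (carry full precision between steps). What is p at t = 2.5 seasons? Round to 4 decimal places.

0.3242

Update rule: p ← p + [c·p·(1−p) − e·p]·Δt with Δt = 0.5.
p: 0.13000 → 0.16163  (Δp = +0.03163)
p: 0.16163 → 0.19794  (Δp = +0.03631)
p: 0.19794 → 0.23816  (Δp = +0.04022)
p: 0.23816 → 0.28091  (Δp = +0.04275)
p: 0.28091 → 0.32424  (Δp = +0.04333)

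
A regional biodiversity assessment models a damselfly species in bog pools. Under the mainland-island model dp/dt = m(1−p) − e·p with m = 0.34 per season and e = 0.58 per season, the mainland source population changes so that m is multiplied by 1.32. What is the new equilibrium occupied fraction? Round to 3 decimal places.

Before: p* = 0.34/(0.34+0.58) = 0.3696.
After: m = 0.4488, e = 0.58; p* = 0.4488/1.0288 = 0.4362.

0.436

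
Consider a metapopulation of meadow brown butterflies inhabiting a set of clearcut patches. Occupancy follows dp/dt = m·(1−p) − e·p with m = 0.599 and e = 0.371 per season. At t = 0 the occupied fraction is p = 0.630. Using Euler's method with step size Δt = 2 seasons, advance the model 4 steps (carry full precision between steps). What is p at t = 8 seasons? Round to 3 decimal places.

Update rule: p ← p + [m·(1−p) − e·p]·Δt with Δt = 2.
step 1: Δp = -0.02420, p = 0.60580
step 2: Δp = +0.02275, p = 0.62855
step 3: Δp = -0.02138, p = 0.60716
step 4: Δp = +0.02010, p = 0.62727

0.627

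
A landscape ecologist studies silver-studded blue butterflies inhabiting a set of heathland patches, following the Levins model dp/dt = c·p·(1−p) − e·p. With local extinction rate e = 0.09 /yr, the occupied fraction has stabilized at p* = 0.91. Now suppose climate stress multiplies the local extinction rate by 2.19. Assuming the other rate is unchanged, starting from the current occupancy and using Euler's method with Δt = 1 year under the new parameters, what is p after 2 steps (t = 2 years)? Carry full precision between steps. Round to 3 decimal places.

0.805

Balance c(1−p*) = e gives c = e/(1 − 0.91000) = 0.09/0.09000 = 1.00000.
Starting from p₀ = 0.91000; update p ← p + (dp/dt)·Δt with the new parameters.
t = 1: p = 0.91000 + (-0.09746) = 0.81254
t = 2: p = 0.81254 + (-0.00783) = 0.80471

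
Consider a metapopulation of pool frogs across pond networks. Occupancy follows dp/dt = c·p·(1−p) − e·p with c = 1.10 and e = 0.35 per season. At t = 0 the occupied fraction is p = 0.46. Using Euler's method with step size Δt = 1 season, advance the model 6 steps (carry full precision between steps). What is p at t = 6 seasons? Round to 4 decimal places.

Update rule: p ← p + [c·p·(1−p) − e·p]·Δt with Δt = 1.
step 1: Δp = +0.11224, p = 0.57224
step 2: Δp = +0.06898, p = 0.64122
step 3: Δp = +0.02864, p = 0.66985
step 4: Δp = +0.00882, p = 0.67867
step 5: Δp = +0.00235, p = 0.68102
step 6: Δp = +0.00060, p = 0.68162

0.6816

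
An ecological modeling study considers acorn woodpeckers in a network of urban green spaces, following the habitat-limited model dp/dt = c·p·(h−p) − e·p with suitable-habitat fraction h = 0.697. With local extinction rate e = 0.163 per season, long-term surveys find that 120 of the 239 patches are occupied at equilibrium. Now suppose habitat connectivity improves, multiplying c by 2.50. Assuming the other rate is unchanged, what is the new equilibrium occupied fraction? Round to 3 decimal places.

0.619

Observed p* = 120/239 = 0.50209.
Balance c(h−p*) = e gives c = e/(0.697 − 0.50209) = 0.163/0.19491 = 0.83628.
New p* = 0.697 − e/c = 0.697 − 0.16300/2.09070 = 0.61904.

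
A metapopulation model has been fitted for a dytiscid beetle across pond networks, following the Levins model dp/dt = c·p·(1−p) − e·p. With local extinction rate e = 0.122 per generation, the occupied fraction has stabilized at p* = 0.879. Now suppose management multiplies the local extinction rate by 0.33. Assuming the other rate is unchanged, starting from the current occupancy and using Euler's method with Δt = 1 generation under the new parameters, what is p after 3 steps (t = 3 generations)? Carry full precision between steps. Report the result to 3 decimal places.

Balance c(1−p*) = e gives c = e/(1 − 0.87900) = 0.122/0.12100 = 1.00826.
Starting from p₀ = 0.87900; update p ← p + (dp/dt)·Δt with the new parameters.
p: 0.87900 → 0.95085  (Δp = +0.07185)
p: 0.95085 → 0.95969  (Δp = +0.00884)
p: 0.95969 → 0.96006  (Δp = +0.00037)

0.960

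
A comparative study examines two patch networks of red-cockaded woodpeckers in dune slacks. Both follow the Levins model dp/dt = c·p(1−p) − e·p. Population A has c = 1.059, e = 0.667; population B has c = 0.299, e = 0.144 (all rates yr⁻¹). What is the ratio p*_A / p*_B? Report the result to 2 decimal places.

A: p*_A = 1 − 0.667/1.059 = 0.3702.
B: p*_B = 1 − 0.144/0.299 = 0.5184.
p*_A / p*_B = 0.3702/0.5184 = 0.7141.

0.71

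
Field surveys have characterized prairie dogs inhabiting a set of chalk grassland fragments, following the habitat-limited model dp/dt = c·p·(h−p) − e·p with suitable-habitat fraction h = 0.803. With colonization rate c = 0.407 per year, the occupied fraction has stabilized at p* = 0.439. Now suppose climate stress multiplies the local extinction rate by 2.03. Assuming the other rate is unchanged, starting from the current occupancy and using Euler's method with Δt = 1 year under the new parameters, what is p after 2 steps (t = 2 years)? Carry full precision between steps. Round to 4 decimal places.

Balance c(h−p*) = e gives e = 0.407×(0.803 − 0.43900) = 0.14815.
Starting from p₀ = 0.43900; update p ← p + (dp/dt)·Δt with the new parameters.
p: 0.43900 → 0.37201  (Δp = -0.06699)
p: 0.37201 → 0.32539  (Δp = -0.04662)

0.3254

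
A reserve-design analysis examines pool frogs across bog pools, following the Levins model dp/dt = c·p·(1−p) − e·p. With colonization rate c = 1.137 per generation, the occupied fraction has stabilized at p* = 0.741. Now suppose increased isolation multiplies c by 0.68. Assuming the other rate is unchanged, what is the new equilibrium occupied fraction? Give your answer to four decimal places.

Balance c(1−p*) = e gives e = 1.137×(1 − 0.74100) = 0.29448.
New p* = 1 − e/c = 1 − 0.29448/0.77316 = 0.61912.

0.6191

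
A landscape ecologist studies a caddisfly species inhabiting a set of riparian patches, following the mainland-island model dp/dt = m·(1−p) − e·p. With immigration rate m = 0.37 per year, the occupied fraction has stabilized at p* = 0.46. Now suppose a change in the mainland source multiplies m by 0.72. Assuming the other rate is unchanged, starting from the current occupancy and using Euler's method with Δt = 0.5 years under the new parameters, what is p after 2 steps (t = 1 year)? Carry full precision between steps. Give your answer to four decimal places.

0.4139

Balance m(1−p*) = e·p* gives e = m(1−p*)/p* = 0.37×0.54000/0.46000 = 0.43435.
Starting from p₀ = 0.46000; update p ← p + (dp/dt)·Δt with the new parameters.
p: 0.46000 → 0.43203  (Δp = -0.02797)
p: 0.43203 → 0.41386  (Δp = -0.01817)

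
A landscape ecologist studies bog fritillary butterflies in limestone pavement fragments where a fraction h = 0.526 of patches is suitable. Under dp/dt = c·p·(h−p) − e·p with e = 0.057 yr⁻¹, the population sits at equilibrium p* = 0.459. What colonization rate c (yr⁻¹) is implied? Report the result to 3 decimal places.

0.851

At equilibrium c(h−p*) = e, so c = e/(h−p*).
c = 0.057/(0.526 − 0.459) = 0.057/0.0670 = 0.8507.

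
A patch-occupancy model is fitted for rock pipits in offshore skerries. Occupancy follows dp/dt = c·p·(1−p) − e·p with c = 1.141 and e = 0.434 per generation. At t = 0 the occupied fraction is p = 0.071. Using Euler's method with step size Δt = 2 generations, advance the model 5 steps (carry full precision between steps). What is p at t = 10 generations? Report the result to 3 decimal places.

Update rule: p ← p + [c·p·(1−p) − e·p]·Δt with Δt = 2.
step 1: Δp = +0.08889, p = 0.15989
step 2: Δp = +0.16775, p = 0.32764
step 3: Δp = +0.21832, p = 0.54595
step 4: Δp = +0.09180, p = 0.63775
step 5: Δp = -0.02636, p = 0.61138

0.611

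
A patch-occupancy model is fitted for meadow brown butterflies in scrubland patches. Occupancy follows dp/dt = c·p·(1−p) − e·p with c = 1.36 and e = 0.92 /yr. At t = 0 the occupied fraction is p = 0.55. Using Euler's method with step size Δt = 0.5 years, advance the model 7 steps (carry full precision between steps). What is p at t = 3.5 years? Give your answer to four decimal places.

Update rule: p ← p + [c·p·(1−p) − e·p]·Δt with Δt = 0.5.
step 1: Δp = -0.08470, p = 0.46530
step 2: Δp = -0.04486, p = 0.42044
step 3: Δp = -0.02771, p = 0.39274
step 4: Δp = -0.01848, p = 0.37425
step 5: Δp = -0.01291, p = 0.36134
step 6: Δp = -0.00929, p = 0.35205
step 7: Δp = -0.00683, p = 0.34522

0.3452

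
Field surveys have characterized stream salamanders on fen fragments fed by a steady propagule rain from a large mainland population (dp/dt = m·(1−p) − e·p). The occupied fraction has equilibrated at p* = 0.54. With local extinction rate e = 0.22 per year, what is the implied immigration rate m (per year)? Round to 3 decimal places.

0.258

At equilibrium m(1−p*) = e·p*, so m = e·p*/(1−p*).
m = 0.22 × 0.54 / 0.4600 = 0.1188/0.4600 = 0.2583.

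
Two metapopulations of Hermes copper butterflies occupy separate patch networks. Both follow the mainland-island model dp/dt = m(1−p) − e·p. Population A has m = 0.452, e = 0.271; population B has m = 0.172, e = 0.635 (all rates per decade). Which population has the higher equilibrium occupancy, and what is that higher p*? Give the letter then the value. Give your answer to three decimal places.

A: p*_A = m/(m+e) = 0.452/0.7230 = 0.6252.
B: p*_B = 0.172/0.8070 = 0.2131.
A is higher at 0.6252.

A, 0.625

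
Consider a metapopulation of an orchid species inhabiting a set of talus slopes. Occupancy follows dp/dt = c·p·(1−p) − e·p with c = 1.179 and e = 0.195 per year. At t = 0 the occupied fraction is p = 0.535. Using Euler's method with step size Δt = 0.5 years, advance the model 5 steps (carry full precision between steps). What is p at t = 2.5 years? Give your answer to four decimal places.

0.8124

Update rule: p ← p + [c·p·(1−p) − e·p]·Δt with Δt = 0.5.
  1  |  dp/dt·Δt = +0.094490  |  p_1 = 0.629490
  2  |  dp/dt·Δt = +0.076115  |  p_2 = 0.705605
  3  |  dp/dt·Δt = +0.053658  |  p_3 = 0.759264
  4  |  dp/dt·Δt = +0.033722  |  p_4 = 0.792986
  5  |  dp/dt·Δt = +0.019456  |  p_5 = 0.812442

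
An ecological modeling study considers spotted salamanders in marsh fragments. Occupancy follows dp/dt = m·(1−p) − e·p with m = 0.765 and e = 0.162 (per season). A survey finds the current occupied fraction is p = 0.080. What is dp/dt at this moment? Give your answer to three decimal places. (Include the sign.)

Colonization term: m·(1−p) = 0.765×0.9200 = 0.70380.
Extinction term: e·p = 0.01296.
dp/dt = 0.70380 − 0.01296 = 0.69084.

0.691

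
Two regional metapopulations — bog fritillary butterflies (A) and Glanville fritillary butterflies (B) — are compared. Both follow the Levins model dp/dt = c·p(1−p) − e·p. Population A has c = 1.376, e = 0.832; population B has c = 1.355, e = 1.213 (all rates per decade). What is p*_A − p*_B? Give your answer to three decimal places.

A: p*_A = 1 − 0.832/1.376 = 0.3953.
B: p*_B = 1 − 1.213/1.355 = 0.1048.
p*_A − p*_B = 0.3953 − 0.1048 = 0.2906.

0.291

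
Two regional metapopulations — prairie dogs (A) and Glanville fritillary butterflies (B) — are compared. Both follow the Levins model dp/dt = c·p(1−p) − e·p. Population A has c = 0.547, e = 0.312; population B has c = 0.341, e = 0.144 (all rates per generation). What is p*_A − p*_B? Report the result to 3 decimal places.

-0.148

A: p*_A = 1 − 0.312/0.547 = 0.4296.
B: p*_B = 1 − 0.144/0.341 = 0.5777.
p*_A − p*_B = 0.4296 − 0.5777 = -0.1481.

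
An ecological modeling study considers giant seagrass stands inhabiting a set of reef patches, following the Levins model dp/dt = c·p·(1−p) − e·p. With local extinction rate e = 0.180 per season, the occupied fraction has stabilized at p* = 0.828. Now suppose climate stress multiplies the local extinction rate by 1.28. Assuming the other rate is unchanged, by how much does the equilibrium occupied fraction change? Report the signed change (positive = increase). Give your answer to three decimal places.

Balance c(1−p*) = e gives c = e/(1 − 0.82800) = 0.180/0.17200 = 1.04651.
New p* = 1 − e/c = 1 − 0.23040/1.04651 = 0.77984.
Δp* = 0.77984 − 0.82800 = -0.04816.

-0.048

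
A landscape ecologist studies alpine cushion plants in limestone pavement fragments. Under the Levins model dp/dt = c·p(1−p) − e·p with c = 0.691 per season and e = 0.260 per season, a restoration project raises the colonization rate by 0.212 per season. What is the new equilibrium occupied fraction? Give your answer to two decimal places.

Before: p* = 1 − 0.260/0.691 = 0.6237.
After the change, c = 0.903, e = 0.26, so p* = 1 − 0.26/0.903 = 0.7121.

0.71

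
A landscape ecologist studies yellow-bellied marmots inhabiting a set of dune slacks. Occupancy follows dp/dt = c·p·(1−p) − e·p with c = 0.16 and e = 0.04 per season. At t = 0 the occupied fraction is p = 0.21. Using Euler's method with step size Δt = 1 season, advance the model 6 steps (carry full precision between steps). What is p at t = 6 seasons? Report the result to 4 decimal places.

0.3308

Update rule: p ← p + [c·p·(1−p) − e·p]·Δt with Δt = 1.
t = 1: p = 0.21000 + (+0.01814) = 0.22814
t = 2: p = 0.22814 + (+0.01905) = 0.24719
t = 3: p = 0.24719 + (+0.01989) = 0.26708
t = 4: p = 0.26708 + (+0.02064) = 0.28772
t = 5: p = 0.28772 + (+0.02128) = 0.30900
t = 6: p = 0.30900 + (+0.02180) = 0.33080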